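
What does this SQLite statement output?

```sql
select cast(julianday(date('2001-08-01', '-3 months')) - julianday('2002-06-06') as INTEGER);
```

-401

Adding -3 months to 2001-08-01 gives 2001-05-01.
30 days remain in May 2001 after the 1st (31 − 1).
Full months from June 2001 through May 2002 contribute their day counts.
Then 6 days into June 2002.
Total: 30 + 30 + 31 + 31 + 30 + 31 + 30 + 31 + 31 + 28 + 31 + 30 + 31 + 6 = 401.
The subtraction is earlier − later, so the result is −401 → -401.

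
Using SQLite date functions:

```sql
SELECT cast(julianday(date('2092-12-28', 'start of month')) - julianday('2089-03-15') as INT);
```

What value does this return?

`start of month` rewinds 2092-12-28 to 2092-12-01.
16 days remain in March 2089 after the 15th (31 − 15).
Full months from April 2089 through November 2092 contribute their day counts.
Then 1 day into December 2092.
Total: 16 + 30 + 31 + 30 + 31 + 31 + 30 + 31 + 30 + 31 + 31 + 28 + 31 + 30 + 31 + 30 + 31 + 31 + 30 + 31 + 30 + 31 + 31 + 28 + 31 + 30 + 31 + 30 + 31 + 31 + 30 + 31 + 30 + 31 + 31 + 29 + 31 + 30 + 31 + 30 + 31 + 31 + 30 + 31 + 30 + 1 = 1357.

1357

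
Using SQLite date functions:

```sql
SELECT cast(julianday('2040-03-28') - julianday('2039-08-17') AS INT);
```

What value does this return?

224

14 days remain in August 2039 after the 17th (31 − 17).
Full months from September 2039 through February 2040 contribute their day counts.
Then 28 days into March 2040.
Total: 14 + 30 + 31 + 30 + 31 + 31 + 29 + 28 = 224.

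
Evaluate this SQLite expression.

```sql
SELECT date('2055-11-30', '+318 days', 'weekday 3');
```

2056-10-18

Applying '+318 days' to 2055-11-30: counting 318 days forward gives 2056-10-13.
`weekday 3` advances to the next Wednesday; 2056-10-13 is a Friday, so it moves forward to 2056-10-18.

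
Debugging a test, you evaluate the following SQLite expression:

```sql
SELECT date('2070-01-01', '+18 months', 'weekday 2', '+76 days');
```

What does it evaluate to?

2071-09-21

Adding +18 months to 2070-01-01 gives 2071-07-01.
`weekday 2` advances to the next Tuesday; 2071-07-01 is a Wednesday, so it moves forward to 2071-07-07.
Applying '+76 days' to 2071-07-07: counting 76 days forward gives 2071-09-21.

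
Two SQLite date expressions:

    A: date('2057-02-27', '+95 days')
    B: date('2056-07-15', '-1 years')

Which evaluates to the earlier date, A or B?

A = 2057-06-02.
B = 2055-07-15.
B is earlier.

B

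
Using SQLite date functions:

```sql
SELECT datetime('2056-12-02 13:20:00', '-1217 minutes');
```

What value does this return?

1217 minutes = 20h 17m; -1217 minutes from 2056-12-02 13:20:00 is 2056-12-01 17:03:00 (crosses midnight).

2056-12-01 17:03:00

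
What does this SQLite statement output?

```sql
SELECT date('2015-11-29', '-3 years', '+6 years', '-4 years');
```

2014-11-29

Adding -3 years to 2015-11-29 gives 2012-11-29.
Adding +6 years to 2012-11-29 gives 2018-11-29.
Adding -4 years to 2018-11-29 gives 2014-11-29.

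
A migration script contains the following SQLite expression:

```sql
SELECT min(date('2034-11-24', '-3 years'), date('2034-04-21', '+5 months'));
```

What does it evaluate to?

2031-11-24

date('2034-11-24', '-3 years') → 2031-11-24.
date('2034-04-21', '+5 months') → 2034-09-21.
Earlier of the two is 2031-11-24.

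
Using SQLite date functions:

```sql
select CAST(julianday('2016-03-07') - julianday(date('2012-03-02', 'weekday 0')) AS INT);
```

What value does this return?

1464

`weekday 0` advances to the next Sunday; 2012-03-02 is a Friday, so it moves forward to 2012-03-04.
27 days remain in March 2012 after the 4th (31 − 4).
Full months from April 2012 through February 2016 contribute their day counts.
Then 7 days into March 2016.
Total: 27 + 30 + 31 + 30 + 31 + 31 + 30 + 31 + 30 + 31 + 31 + 28 + 31 + 30 + 31 + 30 + 31 + 31 + 30 + 31 + 30 + 31 + 31 + 28 + 31 + 30 + 31 + 30 + 31 + 31 + 30 + 31 + 30 + 31 + 31 + 28 + 31 + 30 + 31 + 30 + 31 + 31 + 30 + 31 + 30 + 31 + 31 + 29 + 7 = 1464.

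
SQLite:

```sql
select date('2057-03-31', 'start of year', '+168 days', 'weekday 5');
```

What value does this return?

2057-06-22

`start of year` rewinds 2057-03-31 to 2057-01-01.
Applying '+168 days' to 2057-01-01: counting 168 days forward gives 2057-06-18.
`weekday 5` advances to the next Friday; 2057-06-18 is a Monday, so it moves forward to 2057-06-22.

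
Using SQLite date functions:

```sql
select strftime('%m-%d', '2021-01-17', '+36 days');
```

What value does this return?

First apply '+36 days': 2021-01-17 → 2021-02-22.
`%m-%d` extracts the month-day: 02-22.

02-22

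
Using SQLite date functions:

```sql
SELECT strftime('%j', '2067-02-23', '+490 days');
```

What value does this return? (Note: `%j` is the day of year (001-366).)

First apply '+490 days': 2067-02-23 → 2068-06-27.
Day-of-year for 2068-06-27: days since 2068-01-01 inclusive = 179, zero-padded to 179.

179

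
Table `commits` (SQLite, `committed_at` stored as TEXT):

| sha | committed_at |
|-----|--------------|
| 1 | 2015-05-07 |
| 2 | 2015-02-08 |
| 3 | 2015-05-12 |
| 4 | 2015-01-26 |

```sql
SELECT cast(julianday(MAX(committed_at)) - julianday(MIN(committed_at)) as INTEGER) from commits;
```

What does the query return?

106

MIN = 2015-01-26, MAX = 2015-05-12.
5 days remain in January 2015 after the 26th (31 − 26).
February 2015: 28 days.
March 2015: 31 days.
April 2015: 30 days.
Then 12 days into May 2015.
Total: 5 + 28 + 31 + 30 + 12 = 106.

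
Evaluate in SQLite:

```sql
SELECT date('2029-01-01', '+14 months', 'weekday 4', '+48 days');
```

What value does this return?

Adding +14 months to 2029-01-01 gives 2030-03-01.
`weekday 4` advances to the next Thursday; 2030-03-01 is a Friday, so it moves forward to 2030-03-07.
Applying '+48 days' to 2030-03-07: counting 48 days forward gives 2030-04-24.

2030-04-24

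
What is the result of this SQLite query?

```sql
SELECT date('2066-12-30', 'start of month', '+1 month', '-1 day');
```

2066-12-31

`start of month` rewinds 2066-12-30 to 2066-12-01.
Adding +1 month to 2066-12-01 gives 2067-01-01.
Going back 1 day from 2067-01-01 reaches 2066-12-31 (last day of December, 31 days).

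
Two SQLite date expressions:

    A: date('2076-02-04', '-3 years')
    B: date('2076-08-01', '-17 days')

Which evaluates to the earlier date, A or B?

A

A = 2073-02-04.
B = 2076-07-15.
A is earlier.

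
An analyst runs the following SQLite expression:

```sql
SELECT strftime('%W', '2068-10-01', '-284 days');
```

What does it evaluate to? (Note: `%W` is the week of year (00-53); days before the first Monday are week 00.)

51

First apply '-284 days': 2068-10-01 → 2067-12-22.
2067-12-22 is a Thursday. SQLite's %W counts Mondays since the year started; the result is 51.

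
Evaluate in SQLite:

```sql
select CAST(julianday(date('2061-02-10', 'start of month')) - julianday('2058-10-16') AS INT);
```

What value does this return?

839

`start of month` rewinds 2061-02-10 to 2061-02-01.
15 days remain in October 2058 after the 16th (31 − 16).
Full months from November 2058 through January 2061 contribute their day counts.
Then 1 day into February 2061.
Total: 15 + 30 + 31 + 31 + 28 + 31 + 30 + 31 + 30 + 31 + 31 + 30 + 31 + 30 + 31 + 31 + 29 + 31 + 30 + 31 + 30 + 31 + 31 + 30 + 31 + 30 + 31 + 31 + 1 = 839.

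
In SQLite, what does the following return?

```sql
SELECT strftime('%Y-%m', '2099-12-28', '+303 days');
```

2100-10

First apply '+303 days': 2099-12-28 → 2100-10-27.
`%Y-%m` extracts the year-month: 2100-10.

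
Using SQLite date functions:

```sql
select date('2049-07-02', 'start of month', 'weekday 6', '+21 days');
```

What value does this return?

`start of month` rewinds 2049-07-02 to 2049-07-01.
`weekday 6` advances to the next Saturday; 2049-07-01 is a Thursday, so it moves forward to 2049-07-03.
Advancing 21 more days within July lands on 2049-07-24.

2049-07-24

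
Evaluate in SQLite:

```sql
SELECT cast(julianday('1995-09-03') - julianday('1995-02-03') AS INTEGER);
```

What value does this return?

25 days remain in February 1995 after the 3rd (28 − 3).
Full months from March 1995 through August 1995 contribute their day counts.
Then 3 days into September 1995.
Total: 25 + 31 + 30 + 31 + 30 + 31 + 31 + 3 = 212.

212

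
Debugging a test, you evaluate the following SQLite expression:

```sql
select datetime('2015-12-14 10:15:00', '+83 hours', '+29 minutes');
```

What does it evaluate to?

2015-12-17 21:44:00

+83 hours from 2015-12-14 10:15:00 is 2015-12-17 21:15:00 (crosses midnight).
+29 minutes from 2015-12-17 21:15:00 is 2015-12-17 21:44:00.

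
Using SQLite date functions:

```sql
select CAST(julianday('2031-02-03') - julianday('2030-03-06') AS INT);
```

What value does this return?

334

25 days remain in March 2030 after the 6th (31 − 6).
Full months from April 2030 through January 2031 contribute their day counts.
Then 3 days into February 2031.
Total: 25 + 30 + 31 + 30 + 31 + 31 + 30 + 31 + 30 + 31 + 31 + 3 = 334.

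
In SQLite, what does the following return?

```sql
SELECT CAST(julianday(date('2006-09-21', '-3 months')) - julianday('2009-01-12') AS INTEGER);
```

Adding -3 months to 2006-09-21 gives 2006-06-21.
9 days remain in June 2006 after the 21st (30 − 21).
Full months from July 2006 through December 2008 contribute their day counts.
Then 12 days into January 2009.
Total: 9 + 31 + 31 + 30 + 31 + 30 + 31 + 31 + 28 + 31 + 30 + 31 + 30 + 31 + 31 + 30 + 31 + 30 + 31 + 31 + 29 + 31 + 30 + 31 + 30 + 31 + 31 + 30 + 31 + 30 + 31 + 12 = 936.
The subtraction is earlier − later, so the result is −936 → -936.

-936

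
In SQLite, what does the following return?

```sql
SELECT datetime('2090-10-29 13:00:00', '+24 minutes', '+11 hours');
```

+24 minutes from 2090-10-29 13:00:00 is 2090-10-29 13:24:00.
+11 hours from 2090-10-29 13:24:00 is 2090-10-30 00:24:00 (crosses midnight).

2090-10-30 00:24:00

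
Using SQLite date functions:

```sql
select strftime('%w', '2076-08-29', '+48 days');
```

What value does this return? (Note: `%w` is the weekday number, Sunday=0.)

5

First apply '+48 days': 2076-08-29 → 2076-10-16.
2076-10-16 is a Friday; with Sunday=0 that is 5.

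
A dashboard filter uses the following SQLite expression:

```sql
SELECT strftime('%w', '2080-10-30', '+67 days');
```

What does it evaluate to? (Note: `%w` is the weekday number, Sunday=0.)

First apply '+67 days': 2080-10-30 → 2081-01-05.
2081-01-05 is a Sunday; with Sunday=0 that is 0.

0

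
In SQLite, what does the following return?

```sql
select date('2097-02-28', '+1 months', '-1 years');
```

Adding +1 month to 2097-02-28 gives 2097-03-28.
Adding -1 year to 2097-03-28 gives 2096-03-28.

2096-03-28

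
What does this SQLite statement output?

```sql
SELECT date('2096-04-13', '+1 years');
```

2097-04-13

Adding +1 year to 2096-04-13 gives 2097-04-13.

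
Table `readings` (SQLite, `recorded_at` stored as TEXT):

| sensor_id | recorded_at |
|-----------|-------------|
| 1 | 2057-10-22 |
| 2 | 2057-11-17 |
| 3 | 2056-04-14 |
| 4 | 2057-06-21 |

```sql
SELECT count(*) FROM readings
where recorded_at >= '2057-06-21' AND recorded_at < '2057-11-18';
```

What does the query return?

Rows in [2057-06-21, 2057-11-18): 2057-10-22, 2057-11-17, 2057-06-21 → 3 rows.

3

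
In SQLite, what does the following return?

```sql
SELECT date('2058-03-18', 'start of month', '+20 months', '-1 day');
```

`start of month` rewinds 2058-03-18 to 2058-03-01.
Adding +20 months to 2058-03-01 gives 2059-11-01.
Going back 1 day from 2059-11-01 reaches 2059-10-31 (last day of October, 31 days).

2059-10-31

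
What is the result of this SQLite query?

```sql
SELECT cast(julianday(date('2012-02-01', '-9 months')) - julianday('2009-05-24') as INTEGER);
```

707

Adding -9 months to 2012-02-01 gives 2011-05-01.
7 days remain in May 2009 after the 24th (31 − 24).
Full months from June 2009 through April 2011 contribute their day counts.
Then 1 day into May 2011.
Total: 7 + 30 + 31 + 31 + 30 + 31 + 30 + 31 + 31 + 28 + 31 + 30 + 31 + 30 + 31 + 31 + 30 + 31 + 30 + 31 + 31 + 28 + 31 + 30 + 1 = 707.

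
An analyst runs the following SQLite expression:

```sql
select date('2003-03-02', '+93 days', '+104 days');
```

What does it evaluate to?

2003-09-15

Applying '+93 days' to 2003-03-02: counting 93 days forward gives 2003-06-03.
Applying '+104 days' to 2003-06-03: counting 104 days forward gives 2003-09-15.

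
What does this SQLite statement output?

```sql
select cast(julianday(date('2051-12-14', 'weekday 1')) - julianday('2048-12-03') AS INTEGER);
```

1110

`weekday 1` advances to the next Monday; 2051-12-14 is a Thursday, so it moves forward to 2051-12-18.
28 days remain in December 2048 after the 3rd (31 − 3).
Full months from January 2049 through November 2051 contribute their day counts.
Then 18 days into December 2051.
Total: 28 + 31 + 28 + 31 + 30 + 31 + 30 + 31 + 31 + 30 + 31 + 30 + 31 + 31 + 28 + 31 + 30 + 31 + 30 + 31 + 31 + 30 + 31 + 30 + 31 + 31 + 28 + 31 + 30 + 31 + 30 + 31 + 31 + 30 + 31 + 30 + 18 = 1110.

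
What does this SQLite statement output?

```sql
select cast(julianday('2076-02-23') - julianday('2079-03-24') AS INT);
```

-1125

6 days remain in February 2076 after the 23rd (29 − 23).
Full months from March 2076 through February 2079 contribute their day counts.
Then 24 days into March 2079.
Total: 6 + 31 + 30 + 31 + 30 + 31 + 31 + 30 + 31 + 30 + 31 + 31 + 28 + 31 + 30 + 31 + 30 + 31 + 31 + 30 + 31 + 30 + 31 + 31 + 28 + 31 + 30 + 31 + 30 + 31 + 31 + 30 + 31 + 30 + 31 + 31 + 28 + 24 = 1125.
The subtraction is earlier − later, so the result is −1125 → -1125.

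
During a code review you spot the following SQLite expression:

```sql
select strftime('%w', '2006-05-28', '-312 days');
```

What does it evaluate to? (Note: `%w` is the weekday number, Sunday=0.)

First apply '-312 days': 2006-05-28 → 2005-07-20.
2005-07-20 is a Wednesday; with Sunday=0 that is 3.

3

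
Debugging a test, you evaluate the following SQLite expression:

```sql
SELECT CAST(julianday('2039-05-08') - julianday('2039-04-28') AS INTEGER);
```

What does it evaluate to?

2 days remain in April 2039 after the 28th (30 − 28).
Then 8 days into May 2039.
Total: 2 + 8 = 10.

10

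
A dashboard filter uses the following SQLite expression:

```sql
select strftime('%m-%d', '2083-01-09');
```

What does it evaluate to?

01-09

`%m-%d` extracts the month-day: 01-09.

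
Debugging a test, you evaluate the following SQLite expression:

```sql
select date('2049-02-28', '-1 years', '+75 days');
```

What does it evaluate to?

2048-05-13

Adding -1 year to 2049-02-28 gives 2048-02-28.
Applying '+75 days' to 2048-02-28: counting 75 days forward gives 2048-05-13.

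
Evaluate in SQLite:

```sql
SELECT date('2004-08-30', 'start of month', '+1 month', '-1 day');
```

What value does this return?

`start of month` rewinds 2004-08-30 to 2004-08-01.
Adding +1 month to 2004-08-01 gives 2004-09-01.
Going back 1 day from 2004-09-01 reaches 2004-08-31 (last day of August, 31 days).

2004-08-31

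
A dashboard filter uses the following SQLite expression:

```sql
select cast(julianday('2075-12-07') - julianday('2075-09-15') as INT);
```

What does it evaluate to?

83

15 days remain in September 2075 after the 15th (30 − 15).
October 2075: 31 days.
November 2075: 30 days.
Then 7 days into December 2075.
Total: 15 + 31 + 30 + 7 = 83.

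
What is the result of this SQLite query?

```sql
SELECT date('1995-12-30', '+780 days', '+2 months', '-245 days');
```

Applying '+780 days' to 1995-12-30: counting 780 days forward gives 1998-02-17.
Adding +2 months to 1998-02-17 gives 1998-04-17.
Applying '-245 days' to 1998-04-17: counting 245 days back gives 1997-08-15.

1997-08-15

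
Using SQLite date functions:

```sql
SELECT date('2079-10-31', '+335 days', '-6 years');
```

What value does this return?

2074-09-30

Applying '+335 days' to 2079-10-31: counting 335 days forward gives 2080-09-30.
Adding -6 years to 2080-09-30 gives 2074-09-30.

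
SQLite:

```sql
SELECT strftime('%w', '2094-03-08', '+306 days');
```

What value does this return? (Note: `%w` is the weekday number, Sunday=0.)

First apply '+306 days': 2094-03-08 → 2095-01-08.
2095-01-08 is a Saturday; with Sunday=0 that is 6.

6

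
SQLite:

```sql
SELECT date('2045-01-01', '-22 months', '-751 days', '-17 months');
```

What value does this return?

Adding -22 months to 2045-01-01 gives 2043-03-01.
Applying '-751 days' to 2043-03-01: counting 751 days back gives 2041-02-08.
Adding -17 months to 2041-02-08 gives 2039-09-08.

2039-09-08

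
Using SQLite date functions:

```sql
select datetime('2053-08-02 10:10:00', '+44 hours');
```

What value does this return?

+44 hours from 2053-08-02 10:10:00 is 2053-08-04 06:10:00 (crosses midnight).

2053-08-04 06:10:00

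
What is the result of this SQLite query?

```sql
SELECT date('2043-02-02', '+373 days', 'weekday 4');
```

Applying '+373 days' to 2043-02-02: counting 373 days forward gives 2044-02-10.
`weekday 4` advances to the next Thursday; 2044-02-10 is a Wednesday, so it moves forward to 2044-02-11.

2044-02-11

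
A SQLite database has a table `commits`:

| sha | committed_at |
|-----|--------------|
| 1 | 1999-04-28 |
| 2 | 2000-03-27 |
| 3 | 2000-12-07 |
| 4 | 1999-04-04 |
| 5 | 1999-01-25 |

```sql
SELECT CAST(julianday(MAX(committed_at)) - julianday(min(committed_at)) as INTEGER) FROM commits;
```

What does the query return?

682

MIN = 1999-01-25, MAX = 2000-12-07.
6 days remain in January 1999 after the 25th (31 − 25).
Full months from February 1999 through November 2000 contribute their day counts.
Then 7 days into December 2000.
Total: 6 + 28 + 31 + 30 + 31 + 30 + 31 + 31 + 30 + 31 + 30 + 31 + 31 + 29 + 31 + 30 + 31 + 30 + 31 + 31 + 30 + 31 + 30 + 7 = 682.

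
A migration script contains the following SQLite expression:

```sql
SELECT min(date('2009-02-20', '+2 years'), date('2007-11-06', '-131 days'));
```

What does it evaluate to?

2007-06-28

date('2009-02-20', '+2 years') → 2011-02-20.
date('2007-11-06', '-131 days') → 2007-06-28.
Earlier of the two is 2007-06-28.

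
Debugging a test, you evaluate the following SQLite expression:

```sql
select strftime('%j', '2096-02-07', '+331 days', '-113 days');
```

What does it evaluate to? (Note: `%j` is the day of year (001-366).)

256

First apply '+331 days', '-113 days': 2096-02-07 → 2096-09-12.
Day-of-year for 2096-09-12: days since 2096-01-01 inclusive = 256, zero-padded to 256.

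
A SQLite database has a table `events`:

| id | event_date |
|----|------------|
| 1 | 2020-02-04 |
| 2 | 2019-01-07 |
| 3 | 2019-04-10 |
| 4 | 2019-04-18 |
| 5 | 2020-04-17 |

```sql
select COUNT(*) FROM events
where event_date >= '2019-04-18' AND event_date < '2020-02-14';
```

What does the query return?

2

Rows in [2019-04-18, 2020-02-14): 2020-02-04, 2019-04-18 → 2 rows.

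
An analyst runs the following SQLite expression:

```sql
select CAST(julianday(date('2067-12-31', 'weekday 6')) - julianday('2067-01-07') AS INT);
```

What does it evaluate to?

`weekday 6` advances to the next Saturday; 2067-12-31 is already a Saturday, so it stays at 2067-12-31.
24 days remain in January 2067 after the 7th (31 − 7).
Full months from February 2067 through November 2067 contribute their day counts.
Then 31 days into December 2067.
Total: 24 + 28 + 31 + 30 + 31 + 30 + 31 + 31 + 30 + 31 + 30 + 31 = 358.

358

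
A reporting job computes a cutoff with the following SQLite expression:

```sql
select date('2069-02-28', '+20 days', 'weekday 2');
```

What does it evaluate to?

February 2069 has 28 days; 0 remain after the 28th, so 1 days reach 2069-03-01.
Advancing 19 more days within March lands on 2069-03-20.
`weekday 2` advances to the next Tuesday; 2069-03-20 is a Wednesday, so it moves forward to 2069-03-26.

2069-03-26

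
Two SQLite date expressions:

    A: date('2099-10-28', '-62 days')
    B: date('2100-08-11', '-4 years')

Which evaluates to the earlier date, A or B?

B

A = 2099-08-27.
B = 2096-08-11.
B is earlier.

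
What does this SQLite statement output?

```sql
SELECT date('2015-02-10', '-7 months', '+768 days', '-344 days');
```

Adding -7 months to 2015-02-10 gives 2014-07-10.
Applying '+768 days' to 2014-07-10: counting 768 days forward gives 2016-08-16.
Applying '-344 days' to 2016-08-16: counting 344 days back gives 2015-09-07.

2015-09-07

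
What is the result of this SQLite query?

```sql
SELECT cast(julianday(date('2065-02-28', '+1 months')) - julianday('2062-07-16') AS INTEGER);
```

Adding +1 month to 2065-02-28 gives 2065-03-28.
15 days remain in July 2062 after the 16th (31 − 16).
Full months from August 2062 through February 2065 contribute their day counts.
Then 28 days into March 2065.
Total: 15 + 31 + 30 + 31 + 30 + 31 + 31 + 28 + 31 + 30 + 31 + 30 + 31 + 31 + 30 + 31 + 30 + 31 + 31 + 29 + 31 + 30 + 31 + 30 + 31 + 31 + 30 + 31 + 30 + 31 + 31 + 28 + 28 = 986.

986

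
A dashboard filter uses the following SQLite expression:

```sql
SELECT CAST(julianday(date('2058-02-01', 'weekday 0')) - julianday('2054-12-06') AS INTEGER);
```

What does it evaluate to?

`weekday 0` advances to the next Sunday; 2058-02-01 is a Friday, so it moves forward to 2058-02-03.
25 days remain in December 2054 after the 6th (31 − 6).
Full months from January 2055 through January 2058 contribute their day counts.
Then 3 days into February 2058.
Total: 25 + 31 + 28 + 31 + 30 + 31 + 30 + 31 + 31 + 30 + 31 + 30 + 31 + 31 + 29 + 31 + 30 + 31 + 30 + 31 + 31 + 30 + 31 + 30 + 31 + 31 + 28 + 31 + 30 + 31 + 30 + 31 + 31 + 30 + 31 + 30 + 31 + 31 + 3 = 1155.

1155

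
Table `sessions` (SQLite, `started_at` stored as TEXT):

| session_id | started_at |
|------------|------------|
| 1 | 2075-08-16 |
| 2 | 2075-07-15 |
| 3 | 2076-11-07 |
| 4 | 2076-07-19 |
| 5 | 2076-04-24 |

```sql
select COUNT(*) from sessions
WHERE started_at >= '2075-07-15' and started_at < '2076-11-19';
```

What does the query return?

5

Rows in [2075-07-15, 2076-11-19): 2075-08-16, 2075-07-15, 2076-11-07, 2076-07-19, 2076-04-24 → 5 rows.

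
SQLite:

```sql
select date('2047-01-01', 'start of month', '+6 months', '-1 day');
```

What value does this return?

`start of month` rewinds 2047-01-01 to 2047-01-01.
Adding +6 months to 2047-01-01 gives 2047-07-01.
Going back 1 day from 2047-07-01 reaches 2047-06-30 (last day of June, 30 days).

2047-06-30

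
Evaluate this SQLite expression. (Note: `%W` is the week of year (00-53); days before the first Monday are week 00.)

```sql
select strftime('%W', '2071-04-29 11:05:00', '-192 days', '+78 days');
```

01

First apply '-192 days', '+78 days': 2071-04-29 11:05:00 → 2071-01-05 11:05:00.
2071-01-05 is a Monday. SQLite's %W counts Mondays since the year started; the result is 01.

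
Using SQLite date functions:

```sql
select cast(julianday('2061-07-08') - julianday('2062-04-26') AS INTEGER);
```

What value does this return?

-292

23 days remain in July 2061 after the 8th (31 − 8).
Full months from August 2061 through March 2062 contribute their day counts.
Then 26 days into April 2062.
Total: 23 + 31 + 30 + 31 + 30 + 31 + 31 + 28 + 31 + 26 = 292.
The subtraction is earlier − later, so the result is −292 → -292.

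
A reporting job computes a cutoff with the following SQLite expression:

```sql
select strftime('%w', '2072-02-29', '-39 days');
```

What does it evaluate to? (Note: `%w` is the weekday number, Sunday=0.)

First apply '-39 days': 2072-02-29 → 2072-01-21.
2072-01-21 is a Thursday; with Sunday=0 that is 4.

4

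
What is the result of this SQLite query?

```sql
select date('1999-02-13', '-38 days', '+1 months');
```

1999-02-06

Going back 13 days from 1999-02-13 reaches 1999-01-31 (last day of January, 31 days).
Going back 25 days within January lands on 1999-01-06.
Adding +1 month to 1999-01-06 gives 1999-02-06.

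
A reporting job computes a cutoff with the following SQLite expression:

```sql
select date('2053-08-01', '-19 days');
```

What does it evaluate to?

2053-07-13

Going back 1 day from 2053-08-01 reaches 2053-07-31 (last day of July, 31 days).
Going back 18 days within July lands on 2053-07-13.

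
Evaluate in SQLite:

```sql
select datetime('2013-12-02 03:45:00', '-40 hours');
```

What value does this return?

2013-11-30 11:45:00

-40 hours from 2013-12-02 03:45:00 is 2013-11-30 11:45:00 (crosses midnight).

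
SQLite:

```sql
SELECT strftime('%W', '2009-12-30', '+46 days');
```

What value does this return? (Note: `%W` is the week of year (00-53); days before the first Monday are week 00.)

First apply '+46 days': 2009-12-30 → 2010-02-14.
2010-02-14 is a Sunday. SQLite's %W counts Mondays since the year started; the result is 06.

06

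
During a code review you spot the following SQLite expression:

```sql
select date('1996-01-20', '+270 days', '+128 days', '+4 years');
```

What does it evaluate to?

2001-02-21

Applying '+270 days' to 1996-01-20: counting 270 days forward gives 1996-10-16.
Applying '+128 days' to 1996-10-16: counting 128 days forward gives 1997-02-21.
Adding +4 years to 1997-02-21 gives 2001-02-21.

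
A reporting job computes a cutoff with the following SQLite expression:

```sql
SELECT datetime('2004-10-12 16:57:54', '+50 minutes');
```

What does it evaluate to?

+50 minutes from 2004-10-12 16:57:54 is 2004-10-12 17:47:54.

2004-10-12 17:47:54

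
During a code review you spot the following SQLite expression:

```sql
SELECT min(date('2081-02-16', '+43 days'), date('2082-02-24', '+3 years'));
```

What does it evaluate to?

date('2081-02-16', '+43 days') → 2081-03-31.
date('2082-02-24', '+3 years') → 2085-02-24.
Earlier of the two is 2081-03-31.

2081-03-31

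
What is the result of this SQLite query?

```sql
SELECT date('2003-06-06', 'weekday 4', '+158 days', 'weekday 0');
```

2003-11-23

`weekday 4` advances to the next Thursday; 2003-06-06 is a Friday, so it moves forward to 2003-06-12.
Applying '+158 days' to 2003-06-12: counting 158 days forward gives 2003-11-17.
`weekday 0` advances to the next Sunday; 2003-11-17 is a Monday, so it moves forward to 2003-11-23.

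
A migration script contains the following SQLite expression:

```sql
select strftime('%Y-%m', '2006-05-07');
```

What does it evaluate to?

2006-05

`%Y-%m` extracts the year-month: 2006-05.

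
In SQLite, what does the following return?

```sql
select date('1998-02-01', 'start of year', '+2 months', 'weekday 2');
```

`start of year` rewinds 1998-02-01 to 1998-01-01.
Adding +2 months to 1998-01-01 gives 1998-03-01.
`weekday 2` advances to the next Tuesday; 1998-03-01 is a Sunday, so it moves forward to 1998-03-03.

1998-03-03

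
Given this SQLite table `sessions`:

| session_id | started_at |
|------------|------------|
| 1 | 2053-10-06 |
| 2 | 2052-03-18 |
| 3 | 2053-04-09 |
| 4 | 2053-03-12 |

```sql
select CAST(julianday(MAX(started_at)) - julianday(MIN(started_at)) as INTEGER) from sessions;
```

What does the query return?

MIN = 2052-03-18, MAX = 2053-10-06.
13 days remain in March 2052 after the 18th (31 − 18).
Full months from April 2052 through September 2053 contribute their day counts.
Then 6 days into October 2053.
Total: 13 + 30 + 31 + 30 + 31 + 31 + 30 + 31 + 30 + 31 + 31 + 28 + 31 + 30 + 31 + 30 + 31 + 31 + 30 + 6 = 567.

567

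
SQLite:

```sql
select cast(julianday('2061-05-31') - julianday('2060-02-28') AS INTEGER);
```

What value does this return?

1 day remains in February 2060 after the 28th (29 − 28).
Full months from March 2060 through April 2061 contribute their day counts.
Then 31 days into May 2061.
Total: 1 + 31 + 30 + 31 + 30 + 31 + 31 + 30 + 31 + 30 + 31 + 31 + 28 + 31 + 30 + 31 = 458.

458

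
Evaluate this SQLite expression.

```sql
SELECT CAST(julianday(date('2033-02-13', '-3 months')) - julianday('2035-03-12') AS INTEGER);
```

-849

Adding -3 months to 2033-02-13 gives 2032-11-13.
17 days remain in November 2032 after the 13th (30 − 13).
Full months from December 2032 through February 2035 contribute their day counts.
Then 12 days into March 2035.
Total: 17 + 31 + 31 + 28 + 31 + 30 + 31 + 30 + 31 + 31 + 30 + 31 + 30 + 31 + 31 + 28 + 31 + 30 + 31 + 30 + 31 + 31 + 30 + 31 + 30 + 31 + 31 + 28 + 12 = 849.
The subtraction is earlier − later, so the result is −849 → -849.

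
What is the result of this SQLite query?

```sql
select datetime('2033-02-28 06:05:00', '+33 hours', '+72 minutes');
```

2033-03-01 16:17:00

+33 hours from 2033-02-28 06:05:00 is 2033-03-01 15:05:00 (crosses midnight).
72 minutes = 1h 12m; +72 minutes from 2033-03-01 15:05:00 is 2033-03-01 16:17:00.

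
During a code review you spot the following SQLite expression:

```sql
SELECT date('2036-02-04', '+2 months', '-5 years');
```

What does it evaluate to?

2031-04-04

Adding +2 months to 2036-02-04 gives 2036-04-04.
Adding -5 years to 2036-04-04 gives 2031-04-04.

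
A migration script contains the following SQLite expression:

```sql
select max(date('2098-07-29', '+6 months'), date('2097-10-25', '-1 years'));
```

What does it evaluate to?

date('2098-07-29', '+6 months') → 2099-01-29.
date('2097-10-25', '-1 years') → 2096-10-25.
Later of the two is 2099-01-29.

2099-01-29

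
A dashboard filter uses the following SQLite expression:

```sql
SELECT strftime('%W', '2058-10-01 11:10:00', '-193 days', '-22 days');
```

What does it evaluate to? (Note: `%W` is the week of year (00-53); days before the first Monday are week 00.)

08

First apply '-193 days', '-22 days': 2058-10-01 11:10:00 → 2058-02-28 11:10:00.
2058-02-28 is a Thursday. SQLite's %W counts Mondays since the year started; the result is 08.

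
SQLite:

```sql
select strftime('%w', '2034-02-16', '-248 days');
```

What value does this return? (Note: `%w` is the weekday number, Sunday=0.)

First apply '-248 days': 2034-02-16 → 2033-06-13.
2033-06-13 is a Monday; with Sunday=0 that is 1.

1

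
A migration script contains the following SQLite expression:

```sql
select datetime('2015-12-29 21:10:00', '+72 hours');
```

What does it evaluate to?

2016-01-01 21:10:00

+72 hours from 2015-12-29 21:10:00 is 2016-01-01 21:10:00 (crosses midnight).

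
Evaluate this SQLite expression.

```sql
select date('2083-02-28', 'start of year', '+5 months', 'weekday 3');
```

2083-06-02

`start of year` rewinds 2083-02-28 to 2083-01-01.
Adding +5 months to 2083-01-01 gives 2083-06-01.
`weekday 3` advances to the next Wednesday; 2083-06-01 is a Tuesday, so it moves forward to 2083-06-02.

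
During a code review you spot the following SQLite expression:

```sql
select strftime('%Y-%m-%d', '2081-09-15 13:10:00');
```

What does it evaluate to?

2081-09-15

`%Y-%m-%d` extracts the ISO date: 2081-09-15.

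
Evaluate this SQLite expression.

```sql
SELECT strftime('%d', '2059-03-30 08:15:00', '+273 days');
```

28

First apply '+273 days': 2059-03-30 08:15:00 → 2059-12-28 08:15:00.
`%d` extracts the 2-digit day of month: 28.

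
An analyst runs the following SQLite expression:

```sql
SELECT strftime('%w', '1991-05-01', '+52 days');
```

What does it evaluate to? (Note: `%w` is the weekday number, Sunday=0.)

6

First apply '+52 days': 1991-05-01 → 1991-06-22.
1991-06-22 is a Saturday; with Sunday=0 that is 6.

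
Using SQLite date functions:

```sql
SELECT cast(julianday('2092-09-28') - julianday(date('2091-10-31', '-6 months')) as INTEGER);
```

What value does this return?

516

Adding -6 months to 2091-10-31 targets 2091-04-31. April 2091 has only 30 days, so SQLite normalizes the 1-day overflow forward to 2091-05-01.
30 days remain in May 2091 after the 1st (31 − 1).
Full months from June 2091 through August 2092 contribute their day counts.
Then 28 days into September 2092.
Total: 30 + 30 + 31 + 31 + 30 + 31 + 30 + 31 + 31 + 29 + 31 + 30 + 31 + 30 + 31 + 31 + 28 = 516.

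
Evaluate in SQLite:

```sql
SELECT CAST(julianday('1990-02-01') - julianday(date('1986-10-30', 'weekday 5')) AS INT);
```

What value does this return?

1189

`weekday 5` advances to the next Friday; 1986-10-30 is a Thursday, so it moves forward to 1986-10-31.
0 days remain in October 1986 after the 31st (31 − 31).
Full months from November 1986 through January 1990 contribute their day counts.
Then 1 day into February 1990.
Total: 0 + 30 + 31 + 31 + 28 + 31 + 30 + 31 + 30 + 31 + 31 + 30 + 31 + 30 + 31 + 31 + 29 + 31 + 30 + 31 + 30 + 31 + 31 + 30 + 31 + 30 + 31 + 31 + 28 + 31 + 30 + 31 + 30 + 31 + 31 + 30 + 31 + 30 + 31 + 31 + 1 = 1189.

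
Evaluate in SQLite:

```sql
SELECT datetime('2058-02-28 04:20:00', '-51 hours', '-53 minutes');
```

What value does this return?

-51 hours from 2058-02-28 04:20:00 is 2058-02-26 01:20:00 (crosses midnight).
-53 minutes from 2058-02-26 01:20:00 is 2058-02-26 00:27:00.

2058-02-26 00:27:00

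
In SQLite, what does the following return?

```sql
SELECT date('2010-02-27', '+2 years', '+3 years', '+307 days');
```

Adding +2 years to 2010-02-27 gives 2012-02-27.
Adding +3 years to 2012-02-27 gives 2015-02-27.
Applying '+307 days' to 2015-02-27: counting 307 days forward gives 2015-12-31.

2015-12-31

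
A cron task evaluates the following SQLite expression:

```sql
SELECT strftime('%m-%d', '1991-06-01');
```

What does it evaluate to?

06-01

`%m-%d` extracts the month-day: 06-01.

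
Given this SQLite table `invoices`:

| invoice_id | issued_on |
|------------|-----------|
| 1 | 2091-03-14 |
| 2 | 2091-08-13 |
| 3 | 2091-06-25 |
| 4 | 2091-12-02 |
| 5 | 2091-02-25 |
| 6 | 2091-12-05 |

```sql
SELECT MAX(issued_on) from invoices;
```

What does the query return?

MAX over {2091-02-25, 2091-03-14, 2091-06-25, 2091-08-13, 2091-12-02, 2091-12-05}.

2091-12-05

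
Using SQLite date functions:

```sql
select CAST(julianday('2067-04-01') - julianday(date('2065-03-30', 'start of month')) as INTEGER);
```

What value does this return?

761

`start of month` rewinds 2065-03-30 to 2065-03-01.
30 days remain in March 2065 after the 1st (31 − 1).
Full months from April 2065 through March 2067 contribute their day counts.
Then 1 day into April 2067.
Total: 30 + 30 + 31 + 30 + 31 + 31 + 30 + 31 + 30 + 31 + 31 + 28 + 31 + 30 + 31 + 30 + 31 + 31 + 30 + 31 + 30 + 31 + 31 + 28 + 31 + 1 = 761.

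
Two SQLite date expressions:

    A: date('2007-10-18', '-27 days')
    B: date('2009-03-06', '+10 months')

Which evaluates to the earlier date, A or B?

A = 2007-09-21.
B = 2010-01-06.
A is earlier.

A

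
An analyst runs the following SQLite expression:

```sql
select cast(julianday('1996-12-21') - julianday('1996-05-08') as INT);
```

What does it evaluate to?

227

23 days remain in May 1996 after the 8th (31 − 8).
Full months from June 1996 through November 1996 contribute their day counts.
Then 21 days into December 1996.
Total: 23 + 30 + 31 + 31 + 30 + 31 + 30 + 21 = 227.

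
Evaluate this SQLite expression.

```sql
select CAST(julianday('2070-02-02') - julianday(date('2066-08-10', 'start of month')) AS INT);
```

`start of month` rewinds 2066-08-10 to 2066-08-01.
30 days remain in August 2066 after the 1st (31 − 1).
Full months from September 2066 through January 2070 contribute their day counts.
Then 2 days into February 2070.
Total: 30 + 30 + 31 + 30 + 31 + 31 + 28 + 31 + 30 + 31 + 30 + 31 + 31 + 30 + 31 + 30 + 31 + 31 + 29 + 31 + 30 + 31 + 30 + 31 + 31 + 30 + 31 + 30 + 31 + 31 + 28 + 31 + 30 + 31 + 30 + 31 + 31 + 30 + 31 + 30 + 31 + 31 + 2 = 1281.

1281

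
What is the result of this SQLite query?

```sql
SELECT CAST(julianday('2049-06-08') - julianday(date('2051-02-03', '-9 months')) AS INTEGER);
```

Adding -9 months to 2051-02-03 gives 2050-05-03.
22 days remain in June 2049 after the 8th (30 − 8).
Full months from July 2049 through April 2050 contribute their day counts.
Then 3 days into May 2050.
Total: 22 + 31 + 31 + 30 + 31 + 30 + 31 + 31 + 28 + 31 + 30 + 3 = 329.
The subtraction is earlier − later, so the result is −329 → -329.

-329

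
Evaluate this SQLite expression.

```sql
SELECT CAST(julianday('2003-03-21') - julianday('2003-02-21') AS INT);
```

28

7 days remain in February 2003 after the 21st (28 − 21).
Then 21 days into March 2003.
Total: 7 + 21 = 28.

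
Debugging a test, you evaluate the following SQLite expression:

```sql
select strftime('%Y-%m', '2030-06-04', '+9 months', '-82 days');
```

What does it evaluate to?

2030-12

First apply '+9 months', '-82 days': 2030-06-04 → 2030-12-12.
`%Y-%m` extracts the year-month: 2030-12.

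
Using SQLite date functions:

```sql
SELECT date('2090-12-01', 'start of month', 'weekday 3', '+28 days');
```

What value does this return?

`start of month` rewinds 2090-12-01 to 2090-12-01.
`weekday 3` advances to the next Wednesday; 2090-12-01 is a Friday, so it moves forward to 2090-12-06.
December 2090 has 31 days; 25 remain after the 6th, so 26 days reach 2091-01-01.
Advancing 2 more days within January lands on 2091-01-03.

2091-01-03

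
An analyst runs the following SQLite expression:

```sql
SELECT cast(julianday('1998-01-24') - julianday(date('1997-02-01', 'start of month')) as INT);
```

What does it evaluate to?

357

`start of month` rewinds 1997-02-01 to 1997-02-01.
27 days remain in February 1997 after the 1st (28 − 1).
Full months from March 1997 through December 1997 contribute their day counts.
Then 24 days into January 1998.
Total: 27 + 31 + 30 + 31 + 30 + 31 + 31 + 30 + 31 + 30 + 31 + 24 = 357.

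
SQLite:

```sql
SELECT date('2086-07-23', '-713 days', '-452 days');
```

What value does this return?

2083-05-15

Applying '-713 days' to 2086-07-23: counting 713 days back gives 2084-08-09.
Applying '-452 days' to 2084-08-09: counting 452 days back gives 2083-05-15.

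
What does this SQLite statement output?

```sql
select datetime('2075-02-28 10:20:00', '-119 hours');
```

-119 hours from 2075-02-28 10:20:00 is 2075-02-23 11:20:00 (crosses midnight).

2075-02-23 11:20:00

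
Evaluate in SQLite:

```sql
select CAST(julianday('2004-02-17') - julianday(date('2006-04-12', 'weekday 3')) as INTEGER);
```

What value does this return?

`weekday 3` advances to the next Wednesday; 2006-04-12 is already a Wednesday, so it stays at 2006-04-12.
12 days remain in February 2004 after the 17th (29 − 17).
Full months from March 2004 through March 2006 contribute their day counts.
Then 12 days into April 2006.
Total: 12 + 31 + 30 + 31 + 30 + 31 + 31 + 30 + 31 + 30 + 31 + 31 + 28 + 31 + 30 + 31 + 30 + 31 + 31 + 30 + 31 + 30 + 31 + 31 + 28 + 31 + 12 = 785.
The subtraction is earlier − later, so the result is −785 → -785.

-785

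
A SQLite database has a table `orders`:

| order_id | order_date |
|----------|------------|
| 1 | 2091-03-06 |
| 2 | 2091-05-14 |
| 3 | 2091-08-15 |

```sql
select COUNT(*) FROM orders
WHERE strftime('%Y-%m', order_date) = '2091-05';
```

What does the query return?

Rows with year-month 2091-05: 2091-05-14 → 1.

1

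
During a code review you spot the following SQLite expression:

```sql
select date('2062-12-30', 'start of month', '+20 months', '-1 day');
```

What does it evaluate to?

`start of month` rewinds 2062-12-30 to 2062-12-01.
Adding +20 months to 2062-12-01 gives 2064-08-01.
Going back 1 day from 2064-08-01 reaches 2064-07-31 (last day of July, 31 days).

2064-07-31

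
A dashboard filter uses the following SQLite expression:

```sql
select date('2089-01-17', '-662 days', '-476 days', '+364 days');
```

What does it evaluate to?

Applying '-662 days' to 2089-01-17: counting 662 days back gives 2087-03-27.
Applying '-476 days' to 2087-03-27: counting 476 days back gives 2085-12-06.
Applying '+364 days' to 2085-12-06: counting 364 days forward gives 2086-12-05.

2086-12-05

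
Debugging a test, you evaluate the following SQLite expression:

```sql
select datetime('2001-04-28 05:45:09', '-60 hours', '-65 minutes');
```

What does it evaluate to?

2001-04-25 16:40:09

-60 hours from 2001-04-28 05:45:09 is 2001-04-25 17:45:09 (crosses midnight).
65 minutes = 1h 5m; -65 minutes from 2001-04-25 17:45:09 is 2001-04-25 16:40:09.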